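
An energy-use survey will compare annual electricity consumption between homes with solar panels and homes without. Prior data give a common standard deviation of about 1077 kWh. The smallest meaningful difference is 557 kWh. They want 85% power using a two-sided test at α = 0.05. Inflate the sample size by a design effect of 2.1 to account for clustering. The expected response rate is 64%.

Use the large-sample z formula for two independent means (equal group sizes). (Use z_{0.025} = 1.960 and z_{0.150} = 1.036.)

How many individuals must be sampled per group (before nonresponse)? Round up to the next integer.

n = 221 per group

n = (z_{α/2} + z_β)² · (σ₁² + σ₂²) / δ²
  = (1.960 + 1.036)² · (2·1077² = 2319858) / 557²
  = 8.9760 · 2319858 / 310249
  = 67.12
Design effect: 2.1 × 67.12 = 140.95.
Adjust for 64% response: 140.95 / 0.64 = 220.23.
Round up → n = 221 per group.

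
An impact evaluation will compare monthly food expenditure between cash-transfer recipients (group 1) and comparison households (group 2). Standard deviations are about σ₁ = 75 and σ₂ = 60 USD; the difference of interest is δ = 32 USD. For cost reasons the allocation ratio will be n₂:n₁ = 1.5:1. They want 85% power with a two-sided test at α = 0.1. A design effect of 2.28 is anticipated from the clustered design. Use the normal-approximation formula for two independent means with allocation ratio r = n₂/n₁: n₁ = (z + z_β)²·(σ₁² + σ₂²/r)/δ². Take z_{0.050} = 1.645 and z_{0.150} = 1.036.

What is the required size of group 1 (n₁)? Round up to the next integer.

n₁ = 129

n₁ = (z_{α/2} + z_β)² · (σ₁² + σ₂²/r) / δ²
   = (1.645 + 1.036)² · (75² + 60²/1.5) / 32²
   = 7.1878 · (5625 + 2400) / 1024
   = 7.1878 · 8025 / 1024
   = 56.33
Design effect: 2.28 × 56.33 = 128.43.
Round up → n₁ = 129; n₂ = r·n₁ = 1.5 × 129 = 194.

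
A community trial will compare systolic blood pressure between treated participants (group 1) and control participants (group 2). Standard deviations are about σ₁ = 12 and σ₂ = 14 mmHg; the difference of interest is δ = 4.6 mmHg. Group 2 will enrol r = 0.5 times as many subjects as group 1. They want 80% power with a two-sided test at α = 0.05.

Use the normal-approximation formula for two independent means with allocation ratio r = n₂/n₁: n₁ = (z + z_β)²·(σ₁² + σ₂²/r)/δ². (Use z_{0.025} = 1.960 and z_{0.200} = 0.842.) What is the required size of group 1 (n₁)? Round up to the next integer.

n₁ = 199

n₁ = (z_{α/2} + z_β)² · (σ₁² + σ₂²/r) / δ²
   = (1.960 + 0.842)² · (12² + 14²/0.5) / 4.6²
   = 7.8512 · (144 + 392) / 21.16
   = 7.8512 · 536 / 21.16
   = 198.88
Round up → n₁ = 199; n₂ = r·n₁ = 0.5 × 199 = 100.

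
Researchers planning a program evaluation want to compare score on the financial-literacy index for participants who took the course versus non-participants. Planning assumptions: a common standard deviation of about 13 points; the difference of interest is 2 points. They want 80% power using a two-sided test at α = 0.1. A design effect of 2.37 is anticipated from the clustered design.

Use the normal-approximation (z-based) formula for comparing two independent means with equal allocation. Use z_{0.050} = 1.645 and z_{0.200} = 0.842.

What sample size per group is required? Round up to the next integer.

n = 1239 per group

n = (z_{α/2} + z_β)² · (σ₁² + σ₂²) / δ²
  = (1.645 + 0.842)² · (2·13² = 338) / 2²
  = 6.1852 · 338 / 4
  = 522.65
Design effect: 2.37 × 522.65 = 1238.67.
Round up → n = 1239 per group.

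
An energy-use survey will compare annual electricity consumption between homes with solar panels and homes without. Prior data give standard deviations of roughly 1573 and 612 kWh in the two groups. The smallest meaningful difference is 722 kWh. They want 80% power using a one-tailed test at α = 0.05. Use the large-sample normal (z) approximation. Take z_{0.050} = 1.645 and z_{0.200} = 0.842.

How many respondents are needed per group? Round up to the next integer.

n = (z_α + z_β)² · (σ₁² + σ₂²) / δ²
  = (1.645 + 0.842)² · (1573² + 612² = 2848873) / 722²
  = 6.1852 · 2848873 / 521284
  = 33.80
Round up → n = 34 per group.

n = 34 per group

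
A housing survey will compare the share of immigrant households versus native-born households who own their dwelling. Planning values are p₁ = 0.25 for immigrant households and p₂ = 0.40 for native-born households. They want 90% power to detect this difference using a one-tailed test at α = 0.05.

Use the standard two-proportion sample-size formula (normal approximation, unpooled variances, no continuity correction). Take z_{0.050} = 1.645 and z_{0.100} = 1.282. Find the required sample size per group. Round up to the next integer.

n = 163 per group

n = (z_α + z_β)² · [p₁(1−p₁) + p₂(1−p₂)] / (p₁ − p₂)²
  = (1.645 + 1.282)² · (0.25·0.75 + 0.40·0.60) / (-0.15)²
  = (2.927)² · (0.1875 + 0.2400) / 0.0225
  = 8.5673 · 0.4275 / 0.0225
  = 162.78
Round up → n = 163 per group.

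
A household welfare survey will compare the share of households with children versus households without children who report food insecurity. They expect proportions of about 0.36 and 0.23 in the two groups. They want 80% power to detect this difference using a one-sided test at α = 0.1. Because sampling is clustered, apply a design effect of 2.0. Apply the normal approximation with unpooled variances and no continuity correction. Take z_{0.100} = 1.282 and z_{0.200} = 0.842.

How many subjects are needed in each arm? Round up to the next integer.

n = (z_α + z_β)² · [p₁(1−p₁) + p₂(1−p₂)] / (p₁ − p₂)²
  = (1.282 + 0.842)² · (0.36·0.64 + 0.23·0.77) / (0.13)²
  = (2.124)² · (0.2304 + 0.1771) / 0.0169
  = 4.5114 · 0.4075 / 0.0169
  = 108.78
Design effect: 2.0 × 108.78 = 217.56.
Round up → n = 218 per group.

n = 218 per group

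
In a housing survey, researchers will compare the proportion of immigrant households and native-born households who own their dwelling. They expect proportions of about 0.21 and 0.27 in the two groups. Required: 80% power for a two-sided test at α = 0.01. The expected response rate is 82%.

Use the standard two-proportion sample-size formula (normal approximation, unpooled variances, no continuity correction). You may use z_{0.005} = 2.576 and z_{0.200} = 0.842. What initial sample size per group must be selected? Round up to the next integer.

n = (z_{α/2} + z_β)² · [p₁(1−p₁) + p₂(1−p₂)] / (p₁ − p₂)²
  = (2.576 + 0.842)² · (0.21·0.79 + 0.27·0.73) / (-0.06)²
  = (3.418)² · (0.1659 + 0.1971) / 0.0036
  = 11.6827 · 0.3630 / 0.0036
  = 1178.01
Adjust for 82% response: 1178.01 / 0.82 = 1436.60.
Round up → n = 1437 per group.

n = 1437 per group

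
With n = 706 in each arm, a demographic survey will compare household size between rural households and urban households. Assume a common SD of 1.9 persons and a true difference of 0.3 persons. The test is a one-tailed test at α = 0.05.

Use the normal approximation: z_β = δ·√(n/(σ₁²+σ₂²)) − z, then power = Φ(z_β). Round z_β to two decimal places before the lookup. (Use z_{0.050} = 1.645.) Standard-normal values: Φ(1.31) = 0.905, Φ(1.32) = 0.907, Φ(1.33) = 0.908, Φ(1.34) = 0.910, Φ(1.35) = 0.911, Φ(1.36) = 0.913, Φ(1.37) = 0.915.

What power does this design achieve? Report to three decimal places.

Power ≈ 0.907

z_β = δ·√(n/(σ₁²+σ₂²)) − z_α
    = 0.3 · √(706/7.22) − 1.645
    = 0.3 · 9.88858 − 1.645
    = 2.9666 − 1.645 = 1.3216 → 1.32
Power = Φ(1.32) = 0.907.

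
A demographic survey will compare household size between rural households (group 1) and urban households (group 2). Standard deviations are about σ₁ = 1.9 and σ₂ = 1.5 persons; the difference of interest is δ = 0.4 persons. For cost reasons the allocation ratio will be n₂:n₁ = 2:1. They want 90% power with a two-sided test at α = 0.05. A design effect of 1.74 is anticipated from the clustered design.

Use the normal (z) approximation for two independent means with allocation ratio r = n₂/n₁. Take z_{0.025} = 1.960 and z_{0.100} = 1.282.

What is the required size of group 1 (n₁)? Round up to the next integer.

n₁ = (z_{α/2} + z_β)² · (σ₁² + σ₂²/r) / δ²
   = (1.960 + 1.282)² · (1.9² + 1.5²/2) / 0.4²
   = 10.5106 · (3.61 + 1.125) / 0.16
   = 10.5106 · 4.735 / 0.16
   = 311.05
Design effect: 1.74 × 311.05 = 541.22.
Round up → n₁ = 542; n₂ = r·n₁ = 2 × 542 = 1084.

n₁ = 542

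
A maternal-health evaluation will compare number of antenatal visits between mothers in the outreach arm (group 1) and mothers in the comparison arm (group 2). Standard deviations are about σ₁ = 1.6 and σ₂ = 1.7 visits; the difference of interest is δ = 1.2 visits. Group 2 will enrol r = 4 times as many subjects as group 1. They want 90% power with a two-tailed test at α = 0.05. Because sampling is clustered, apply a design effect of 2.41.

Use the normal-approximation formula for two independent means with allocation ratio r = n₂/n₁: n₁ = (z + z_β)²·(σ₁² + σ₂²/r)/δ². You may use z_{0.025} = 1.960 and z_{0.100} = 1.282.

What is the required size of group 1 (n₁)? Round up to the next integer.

n₁ = (z_{α/2} + z_β)² · (σ₁² + σ₂²/r) / δ²
   = (1.960 + 1.282)² · (1.6² + 1.7²/4) / 1.2²
   = 10.5106 · (2.56 + 0.7225) / 1.44
   = 10.5106 · 3.2825 / 1.44
   = 23.96
Design effect: 2.41 × 23.96 = 57.74.
Round up → n₁ = 58; n₂ = r·n₁ = 4 × 58 = 232.

n₁ = 58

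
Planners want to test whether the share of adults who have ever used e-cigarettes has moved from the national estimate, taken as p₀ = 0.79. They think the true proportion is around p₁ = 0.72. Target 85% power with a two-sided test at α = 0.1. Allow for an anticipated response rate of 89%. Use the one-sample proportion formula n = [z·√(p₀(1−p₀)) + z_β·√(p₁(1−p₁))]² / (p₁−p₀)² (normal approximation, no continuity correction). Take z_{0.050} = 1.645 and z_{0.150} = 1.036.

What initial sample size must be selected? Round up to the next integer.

n = [z_{α/2}·√(p₀q₀) + z_β·√(p₁q₁)]² / (p₁ − p₀)²
  = [1.645·√(0.79·0.21) + 1.036·√(0.72·0.28)]² / (-0.07)²
  = [1.645·0.4073 + 1.036·0.4490]² / 0.0049
  = [1.1352]² / 0.0049
  = 262.99
Adjust for 89% response: 262.99 / 0.89 = 295.49.
Round up → n = 296.

n = 296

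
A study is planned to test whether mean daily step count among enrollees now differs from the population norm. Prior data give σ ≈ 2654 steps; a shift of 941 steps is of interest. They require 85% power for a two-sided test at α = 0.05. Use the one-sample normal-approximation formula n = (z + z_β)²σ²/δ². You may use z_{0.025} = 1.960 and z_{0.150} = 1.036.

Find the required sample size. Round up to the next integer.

n = 72

n = (z_{α/2} + z_β)² · σ² / δ²
  = (1.960 + 1.036)² · 2654² / 941²
  = 8.9760 · 7043716 / 885481
  = 71.40
Round up → n = 72.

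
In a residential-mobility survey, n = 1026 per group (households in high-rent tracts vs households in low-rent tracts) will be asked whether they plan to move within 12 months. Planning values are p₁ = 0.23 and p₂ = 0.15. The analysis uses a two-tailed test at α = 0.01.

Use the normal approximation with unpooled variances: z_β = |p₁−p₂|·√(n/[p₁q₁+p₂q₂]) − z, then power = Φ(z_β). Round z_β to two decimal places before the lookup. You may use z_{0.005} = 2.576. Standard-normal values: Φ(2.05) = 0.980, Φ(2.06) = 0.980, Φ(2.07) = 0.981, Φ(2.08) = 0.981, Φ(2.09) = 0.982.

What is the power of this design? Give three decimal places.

Power ≈ 0.981

z_β = |p₁−p₂|·√(n/[p₁q₁+p₂q₂]) − z_{α/2}
    = 0.08 · √(1026/0.3046) − 2.576
    = 0.08 · 58.0375 − 2.576
    = 4.6430 − 2.576 = 2.0670 → 2.07
Power = Φ(2.07) = 0.981.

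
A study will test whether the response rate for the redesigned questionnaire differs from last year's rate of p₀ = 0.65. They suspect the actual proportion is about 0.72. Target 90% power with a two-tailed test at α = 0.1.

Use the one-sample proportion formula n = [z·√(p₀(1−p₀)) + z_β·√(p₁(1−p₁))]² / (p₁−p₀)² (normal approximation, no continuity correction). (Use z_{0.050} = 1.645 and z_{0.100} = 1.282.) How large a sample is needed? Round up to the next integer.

n = [z_{α/2}·√(p₀q₀) + z_β·√(p₁q₁)]² / (p₁ − p₀)²
  = [1.645·√(0.65·0.35) + 1.282·√(0.72·0.28)]² / (0.07)²
  = [1.645·0.4770 + 1.282·0.4490]² / 0.0049
  = [1.3602]² / 0.0049
  = 377.60
Round up → n = 378.

n = 378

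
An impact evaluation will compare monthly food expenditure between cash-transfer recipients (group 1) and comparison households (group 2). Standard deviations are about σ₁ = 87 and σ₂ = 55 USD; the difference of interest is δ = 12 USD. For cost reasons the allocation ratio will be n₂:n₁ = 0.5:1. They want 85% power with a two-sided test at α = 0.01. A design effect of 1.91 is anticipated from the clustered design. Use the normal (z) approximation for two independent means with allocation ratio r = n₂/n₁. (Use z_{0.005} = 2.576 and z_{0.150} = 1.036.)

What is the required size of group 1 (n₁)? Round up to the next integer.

n₁ = 2357

n₁ = (z_{α/2} + z_β)² · (σ₁² + σ₂²/r) / δ²
   = (2.576 + 1.036)² · (87² + 55²/0.5) / 12²
   = 13.0465 · (7569 + 6050) / 144
   = 13.0465 · 13619 / 144
   = 1233.90
Design effect: 1.91 × 1233.90 = 2356.74.
Round up → n₁ = 2357; n₂ = r·n₁ = 0.5 × 2357 = 1179.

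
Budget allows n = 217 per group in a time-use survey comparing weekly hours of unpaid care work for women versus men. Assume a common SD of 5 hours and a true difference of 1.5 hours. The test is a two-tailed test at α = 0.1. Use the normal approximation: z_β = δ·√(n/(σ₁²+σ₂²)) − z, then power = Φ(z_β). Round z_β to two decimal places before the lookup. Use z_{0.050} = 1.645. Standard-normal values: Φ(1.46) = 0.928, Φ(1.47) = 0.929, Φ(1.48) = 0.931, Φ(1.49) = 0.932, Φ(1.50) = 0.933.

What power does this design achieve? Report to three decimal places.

Power ≈ 0.931

z_β = δ·√(n/(σ₁²+σ₂²)) − z_{α/2}
    = 1.5 · √(217/50) − 1.645
    = 1.5 · 2.08327 − 1.645
    = 3.1249 − 1.645 = 1.4799 → 1.48
Power = Φ(1.48) = 0.931.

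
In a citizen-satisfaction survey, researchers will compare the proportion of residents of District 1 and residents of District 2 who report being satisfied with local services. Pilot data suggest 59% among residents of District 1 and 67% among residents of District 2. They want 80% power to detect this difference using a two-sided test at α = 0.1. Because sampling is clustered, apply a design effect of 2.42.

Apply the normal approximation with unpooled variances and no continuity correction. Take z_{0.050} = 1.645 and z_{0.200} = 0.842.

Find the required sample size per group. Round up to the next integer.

n = 1083 per group

n = (z_{α/2} + z_β)² · [p₁(1−p₁) + p₂(1−p₂)] / (p₁ − p₂)²
  = (1.645 + 0.842)² · (0.59·0.41 + 0.67·0.33) / (-0.08)²
  = (2.487)² · (0.2419 + 0.2211) / 0.0064
  = 6.1852 · 0.4630 / 0.0064
  = 447.46
Design effect: 2.42 × 447.46 = 1082.85.
Round up → n = 1083 per group.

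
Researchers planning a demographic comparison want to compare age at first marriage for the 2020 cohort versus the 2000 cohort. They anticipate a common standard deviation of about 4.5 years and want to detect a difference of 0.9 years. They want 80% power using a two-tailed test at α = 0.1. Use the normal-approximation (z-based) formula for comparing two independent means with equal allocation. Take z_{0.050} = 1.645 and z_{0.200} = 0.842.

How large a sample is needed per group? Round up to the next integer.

n = (z_{α/2} + z_β)² · (σ₁² + σ₂²) / δ²
  = (1.645 + 0.842)² · (2·4.5² = 40.5) / 0.9²
  = 6.1852 · 40.5 / 0.81
  = 309.26
Round up → n = 310 per group.

n = 310 per group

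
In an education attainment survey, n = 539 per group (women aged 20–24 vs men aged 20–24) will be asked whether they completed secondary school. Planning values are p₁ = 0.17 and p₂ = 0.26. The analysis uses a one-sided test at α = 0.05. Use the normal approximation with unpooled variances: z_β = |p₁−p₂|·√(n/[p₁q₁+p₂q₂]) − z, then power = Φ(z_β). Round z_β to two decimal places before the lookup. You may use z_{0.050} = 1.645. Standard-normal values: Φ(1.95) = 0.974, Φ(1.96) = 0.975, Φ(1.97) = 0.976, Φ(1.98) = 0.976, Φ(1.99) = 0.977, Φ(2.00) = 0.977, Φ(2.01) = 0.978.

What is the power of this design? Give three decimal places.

z_β = |p₁−p₂|·√(n/[p₁q₁+p₂q₂]) − z_α
    = 0.09 · √(539/0.3335) − 1.645
    = 0.09 · 40.2019 − 1.645
    = 3.6182 − 1.645 = 1.9732 → 1.97
Power = Φ(1.97) = 0.976.

Power ≈ 0.976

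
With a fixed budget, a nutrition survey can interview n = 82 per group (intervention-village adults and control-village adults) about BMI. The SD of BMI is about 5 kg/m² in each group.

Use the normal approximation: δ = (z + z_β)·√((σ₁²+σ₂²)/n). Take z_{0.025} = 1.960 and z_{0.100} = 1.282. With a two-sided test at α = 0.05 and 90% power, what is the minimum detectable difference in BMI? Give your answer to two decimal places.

Minimum detectable difference ≈ 2.53 kg/m²

δ = (z_{α/2} + z_β) · √((σ₁²+σ₂²)/n)
  = (1.960 + 1.282) · √(50/82)
  = 3.242 · √0.60976
  = 3.242 · 0.7809
  = 2.5316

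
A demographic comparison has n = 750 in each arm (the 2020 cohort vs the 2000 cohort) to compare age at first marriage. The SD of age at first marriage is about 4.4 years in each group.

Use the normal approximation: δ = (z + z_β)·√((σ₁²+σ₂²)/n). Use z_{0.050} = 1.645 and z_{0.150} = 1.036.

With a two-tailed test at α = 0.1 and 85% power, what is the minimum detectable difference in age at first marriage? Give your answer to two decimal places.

Minimum detectable difference ≈ 0.61 years

δ = (z_{α/2} + z_β) · √((σ₁²+σ₂²)/n)
  = (1.645 + 1.036) · √(38.72/750)
  = 2.681 · √0.05163
  = 2.681 · 0.2272
  = 0.6092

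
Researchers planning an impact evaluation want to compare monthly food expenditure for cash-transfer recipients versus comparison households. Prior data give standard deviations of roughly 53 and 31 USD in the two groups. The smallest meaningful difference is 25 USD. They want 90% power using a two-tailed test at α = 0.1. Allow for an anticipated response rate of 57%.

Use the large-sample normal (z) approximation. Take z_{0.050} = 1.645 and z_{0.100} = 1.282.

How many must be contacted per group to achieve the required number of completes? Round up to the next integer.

n = (z_{α/2} + z_β)² · (σ₁² + σ₂²) / δ²
  = (1.645 + 1.282)² · (53² + 31² = 3770) / 25²
  = 8.5673 · 3770 / 625
  = 51.68
Adjust for 57% response: 51.68 / 0.57 = 90.66.
Round up → n = 91 per group.

n = 91 per group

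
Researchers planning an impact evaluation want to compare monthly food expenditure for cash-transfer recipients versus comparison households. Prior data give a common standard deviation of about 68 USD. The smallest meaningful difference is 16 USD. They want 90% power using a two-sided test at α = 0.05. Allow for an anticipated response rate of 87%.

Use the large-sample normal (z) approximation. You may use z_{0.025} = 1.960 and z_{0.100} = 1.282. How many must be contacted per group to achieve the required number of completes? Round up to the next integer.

n = (z_{α/2} + z_β)² · (σ₁² + σ₂²) / δ²
  = (1.960 + 1.282)² · (2·68² = 9248) / 16²
  = 10.5106 · 9248 / 256
  = 379.69
Adjust for 87% response: 379.69 / 0.87 = 436.43.
Round up → n = 437 per group.

n = 437 per group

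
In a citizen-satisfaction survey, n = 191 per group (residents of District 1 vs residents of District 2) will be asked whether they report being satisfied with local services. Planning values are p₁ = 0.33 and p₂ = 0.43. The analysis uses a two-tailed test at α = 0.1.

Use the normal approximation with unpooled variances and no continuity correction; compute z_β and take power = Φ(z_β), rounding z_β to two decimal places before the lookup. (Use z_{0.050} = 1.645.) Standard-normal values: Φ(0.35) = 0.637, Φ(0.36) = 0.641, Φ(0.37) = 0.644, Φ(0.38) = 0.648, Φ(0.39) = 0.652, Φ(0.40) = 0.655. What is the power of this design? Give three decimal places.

Power ≈ 0.648

z_β = |p₁−p₂|·√(n/[p₁q₁+p₂q₂]) − z_{α/2}
    = 0.10 · √(191/0.4662) − 1.645
    = 0.10 · 20.2409 − 1.645
    = 2.0241 − 1.645 = 0.3791 → 0.38
Power = Φ(0.38) = 0.648.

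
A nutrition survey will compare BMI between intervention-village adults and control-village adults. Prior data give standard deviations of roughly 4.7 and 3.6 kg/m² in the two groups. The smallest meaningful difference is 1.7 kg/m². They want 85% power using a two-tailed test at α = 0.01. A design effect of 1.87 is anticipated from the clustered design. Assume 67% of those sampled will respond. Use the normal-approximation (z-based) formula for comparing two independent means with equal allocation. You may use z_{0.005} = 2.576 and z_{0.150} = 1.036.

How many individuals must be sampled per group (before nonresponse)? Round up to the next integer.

n = 442 per group

n = (z_{α/2} + z_β)² · (σ₁² + σ₂²) / δ²
  = (2.576 + 1.036)² · (4.7² + 3.6² = 35.05) / 1.7²
  = 13.0465 · 35.05 / 2.89
  = 158.23
Design effect: 1.87 × 158.23 = 295.89.
Adjust for 67% response: 295.89 / 0.67 = 441.62.
Round up → n = 442 per group.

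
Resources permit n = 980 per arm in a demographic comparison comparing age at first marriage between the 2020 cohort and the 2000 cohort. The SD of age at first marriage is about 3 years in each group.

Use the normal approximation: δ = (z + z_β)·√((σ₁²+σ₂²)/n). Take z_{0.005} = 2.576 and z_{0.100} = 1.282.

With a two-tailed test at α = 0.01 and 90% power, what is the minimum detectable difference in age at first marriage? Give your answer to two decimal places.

δ = (z_{α/2} + z_β) · √((σ₁²+σ₂²)/n)
  = (2.576 + 1.282) · √(18/980)
  = 3.858 · √0.01837
  = 3.858 · 0.1355
  = 0.5229

Minimum detectable difference ≈ 0.52 years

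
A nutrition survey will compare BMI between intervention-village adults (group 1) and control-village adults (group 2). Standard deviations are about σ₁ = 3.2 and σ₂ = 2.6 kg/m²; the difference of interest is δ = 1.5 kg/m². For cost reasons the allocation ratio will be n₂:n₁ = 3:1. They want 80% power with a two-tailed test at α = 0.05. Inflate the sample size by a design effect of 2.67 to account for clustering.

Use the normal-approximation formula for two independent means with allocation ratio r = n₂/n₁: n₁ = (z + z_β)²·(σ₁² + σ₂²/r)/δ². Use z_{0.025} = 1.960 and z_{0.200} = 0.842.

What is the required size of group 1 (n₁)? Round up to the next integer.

n₁ = 117

n₁ = (z_{α/2} + z_β)² · (σ₁² + σ₂²/r) / δ²
   = (1.960 + 0.842)² · (3.2² + 2.6²/3) / 1.5²
   = 7.8512 · (10.24 + 2.2533) / 2.25
   = 7.8512 · 12.4933 / 2.25
   = 43.59
Design effect: 2.67 × 43.59 = 116.40.
Round up → n₁ = 117; n₂ = r·n₁ = 3 × 117 = 351.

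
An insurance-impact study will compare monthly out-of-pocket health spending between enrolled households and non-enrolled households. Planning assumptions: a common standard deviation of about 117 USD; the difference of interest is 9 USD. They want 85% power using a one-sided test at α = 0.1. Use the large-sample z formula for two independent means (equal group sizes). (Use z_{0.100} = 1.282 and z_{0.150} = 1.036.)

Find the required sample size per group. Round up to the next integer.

n = (z_α + z_β)² · (σ₁² + σ₂²) / δ²
  = (1.282 + 1.036)² · (2·117² = 27378) / 9²
  = 5.3731 · 27378 / 81
  = 1816.12
Round up → n = 1817 per group.

n = 1817 per group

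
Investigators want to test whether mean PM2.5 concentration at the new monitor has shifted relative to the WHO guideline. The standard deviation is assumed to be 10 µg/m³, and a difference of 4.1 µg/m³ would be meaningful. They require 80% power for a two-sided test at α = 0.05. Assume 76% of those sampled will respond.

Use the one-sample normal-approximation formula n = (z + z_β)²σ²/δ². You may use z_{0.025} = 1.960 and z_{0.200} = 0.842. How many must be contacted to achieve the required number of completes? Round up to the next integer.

n = 62

n = (z_{α/2} + z_β)² · σ² / δ²
  = (1.960 + 0.842)² · 10² / 4.1²
  = 7.8512 · 100 / 16.81
  = 46.71
Adjust for 76% response: 46.71 / 0.76 = 61.45.
Round up → n = 62.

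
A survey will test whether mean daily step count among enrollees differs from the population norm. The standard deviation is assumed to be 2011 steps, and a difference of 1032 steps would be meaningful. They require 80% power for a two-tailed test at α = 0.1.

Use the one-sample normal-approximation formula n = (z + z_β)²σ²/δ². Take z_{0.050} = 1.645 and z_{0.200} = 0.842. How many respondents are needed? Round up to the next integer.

n = (z_{α/2} + z_β)² · σ² / δ²
  = (1.645 + 0.842)² · 2011² / 1032²
  = 6.1852 · 4044121 / 1065024
  = 23.49
Round up → n = 24.

n = 24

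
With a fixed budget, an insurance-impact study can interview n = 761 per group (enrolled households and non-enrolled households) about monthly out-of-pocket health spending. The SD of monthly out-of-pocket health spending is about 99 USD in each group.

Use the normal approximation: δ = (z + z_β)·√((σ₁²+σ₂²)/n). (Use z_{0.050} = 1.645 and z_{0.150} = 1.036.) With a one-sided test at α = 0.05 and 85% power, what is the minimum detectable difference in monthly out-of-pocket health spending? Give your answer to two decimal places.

δ = (z_α + z_β) · √((σ₁²+σ₂²)/n)
  = (1.645 + 1.036) · √(19602/761)
  = 2.681 · √25.7582
  = 2.681 · 5.0753
  = 13.6068

Minimum detectable difference ≈ 13.61 USD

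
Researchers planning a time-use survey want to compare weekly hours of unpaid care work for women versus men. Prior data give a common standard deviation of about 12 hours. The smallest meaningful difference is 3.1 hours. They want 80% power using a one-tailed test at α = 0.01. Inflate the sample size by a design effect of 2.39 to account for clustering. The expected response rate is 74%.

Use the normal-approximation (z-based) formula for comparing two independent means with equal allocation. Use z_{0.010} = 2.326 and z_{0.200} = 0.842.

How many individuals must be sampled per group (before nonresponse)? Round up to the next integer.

n = 972 per group

n = (z_α + z_β)² · (σ₁² + σ₂²) / δ²
  = (2.326 + 0.842)² · (2·12² = 288) / 3.1²
  = 10.0362 · 288 / 9.61
  = 300.77
Design effect: 2.39 × 300.77 = 718.85.
Adjust for 74% response: 718.85 / 0.74 = 971.42.
Round up → n = 972 per group.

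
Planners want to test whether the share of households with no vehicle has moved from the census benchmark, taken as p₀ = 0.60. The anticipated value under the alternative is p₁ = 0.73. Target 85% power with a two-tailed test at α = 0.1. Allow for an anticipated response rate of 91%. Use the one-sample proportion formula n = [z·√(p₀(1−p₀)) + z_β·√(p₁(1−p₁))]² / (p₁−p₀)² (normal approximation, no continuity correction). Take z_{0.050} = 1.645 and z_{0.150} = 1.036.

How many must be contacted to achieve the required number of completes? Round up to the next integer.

n = [z_{α/2}·√(p₀q₀) + z_β·√(p₁q₁)]² / (p₁ − p₀)²
  = [1.645·√(0.60·0.40) + 1.036·√(0.73·0.27)]² / (0.13)²
  = [1.645·0.4899 + 1.036·0.4440]² / 0.0169
  = [1.2658]² / 0.0169
  = 94.81
Adjust for 91% response: 94.81 / 0.91 = 104.19.
Round up → n = 105.

n = 105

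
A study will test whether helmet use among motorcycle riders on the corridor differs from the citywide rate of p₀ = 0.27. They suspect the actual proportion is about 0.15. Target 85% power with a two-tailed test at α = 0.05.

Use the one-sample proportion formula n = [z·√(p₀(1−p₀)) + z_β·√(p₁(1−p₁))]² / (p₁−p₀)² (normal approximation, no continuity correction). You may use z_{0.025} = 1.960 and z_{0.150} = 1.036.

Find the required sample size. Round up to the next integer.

n = [z_{α/2}·√(p₀q₀) + z_β·√(p₁q₁)]² / (p₁ − p₀)²
  = [1.960·√(0.27·0.73) + 1.036·√(0.15·0.85)]² / (-0.12)²
  = [1.960·0.4440 + 1.036·0.3571]² / 0.0144
  = [1.2401]² / 0.0144
  = 106.79
Round up → n = 107.

n = 107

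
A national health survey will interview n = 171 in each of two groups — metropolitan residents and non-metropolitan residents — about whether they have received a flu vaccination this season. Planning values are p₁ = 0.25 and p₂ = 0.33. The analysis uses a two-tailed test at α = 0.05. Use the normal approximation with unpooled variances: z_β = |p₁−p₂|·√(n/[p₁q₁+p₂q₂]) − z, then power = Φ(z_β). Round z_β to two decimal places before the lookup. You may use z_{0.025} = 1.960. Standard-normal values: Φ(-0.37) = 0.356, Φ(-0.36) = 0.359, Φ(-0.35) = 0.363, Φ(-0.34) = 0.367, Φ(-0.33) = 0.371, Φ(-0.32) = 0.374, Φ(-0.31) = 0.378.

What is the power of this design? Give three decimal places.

Power ≈ 0.374

z_β = |p₁−p₂|·√(n/[p₁q₁+p₂q₂]) − z_{α/2}
    = 0.08 · √(171/0.4086) − 1.960
    = 0.08 · 20.4573 − 1.960
    = 1.6366 − 1.960 = -0.3234 → -0.32
Power = Φ(-0.32) = 0.374.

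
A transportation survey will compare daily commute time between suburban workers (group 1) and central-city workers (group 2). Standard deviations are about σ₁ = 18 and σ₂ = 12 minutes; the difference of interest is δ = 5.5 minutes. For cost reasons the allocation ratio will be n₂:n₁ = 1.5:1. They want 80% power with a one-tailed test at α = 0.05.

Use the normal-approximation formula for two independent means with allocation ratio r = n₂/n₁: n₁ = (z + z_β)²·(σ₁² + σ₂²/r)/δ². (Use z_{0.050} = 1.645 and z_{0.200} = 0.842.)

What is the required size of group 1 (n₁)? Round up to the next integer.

n₁ = 86

n₁ = (z_α + z_β)² · (σ₁² + σ₂²/r) / δ²
   = (1.645 + 0.842)² · (18² + 12²/1.5) / 5.5²
   = 6.1852 · (324 + 96) / 30.25
   = 6.1852 · 420 / 30.25
   = 85.88
Round up → n₁ = 86; n₂ = r·n₁ = 1.5 × 86 = 129.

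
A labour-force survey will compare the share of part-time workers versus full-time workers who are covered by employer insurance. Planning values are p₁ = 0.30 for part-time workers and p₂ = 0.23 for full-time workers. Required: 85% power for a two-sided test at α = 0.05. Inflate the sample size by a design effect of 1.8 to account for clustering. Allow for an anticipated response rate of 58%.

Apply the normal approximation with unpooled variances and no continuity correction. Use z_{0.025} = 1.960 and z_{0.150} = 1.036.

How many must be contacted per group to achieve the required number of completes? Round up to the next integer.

n = 2201 per group

n = (z_{α/2} + z_β)² · [p₁(1−p₁) + p₂(1−p₂)] / (p₁ − p₂)²
  = (1.960 + 1.036)² · (0.30·0.70 + 0.23·0.77) / (0.07)²
  = (2.996)² · (0.2100 + 0.1771) / 0.0049
  = 8.9760 · 0.3871 / 0.0049
  = 709.11
Design effect: 1.8 × 709.11 = 1276.39.
Adjust for 58% response: 1276.39 / 0.58 = 2200.67.
Round up → n = 2201 per group.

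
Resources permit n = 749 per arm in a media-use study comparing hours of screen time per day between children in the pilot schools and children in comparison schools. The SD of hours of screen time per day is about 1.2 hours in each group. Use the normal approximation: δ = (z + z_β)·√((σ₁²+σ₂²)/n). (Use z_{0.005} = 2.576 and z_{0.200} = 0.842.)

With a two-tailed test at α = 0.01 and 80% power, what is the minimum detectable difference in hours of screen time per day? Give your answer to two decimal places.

δ = (z_{α/2} + z_β) · √((σ₁²+σ₂²)/n)
  = (2.576 + 0.842) · √(2.88/749)
  = 3.418 · √0.00385
  = 3.418 · 0.0620
  = 0.2119

Minimum detectable difference ≈ 0.21 hours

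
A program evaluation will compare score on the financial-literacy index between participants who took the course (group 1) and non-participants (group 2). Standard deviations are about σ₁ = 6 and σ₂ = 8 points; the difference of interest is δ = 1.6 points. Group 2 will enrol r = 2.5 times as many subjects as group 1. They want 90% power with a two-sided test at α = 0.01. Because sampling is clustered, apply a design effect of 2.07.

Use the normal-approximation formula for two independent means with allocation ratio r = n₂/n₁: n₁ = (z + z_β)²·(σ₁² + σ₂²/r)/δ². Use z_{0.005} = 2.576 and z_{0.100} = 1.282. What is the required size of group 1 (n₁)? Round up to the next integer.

n₁ = (z_{α/2} + z_β)² · (σ₁² + σ₂²/r) / δ²
   = (2.576 + 1.282)² · (6² + 8²/2.5) / 1.6²
   = 14.8842 · (36 + 25.6) / 2.56
   = 14.8842 · 61.6 / 2.56
   = 358.15
Design effect: 2.07 × 358.15 = 741.37.
Round up → n₁ = 742; n₂ = r·n₁ = 2.5 × 742 = 1855.

n₁ = 742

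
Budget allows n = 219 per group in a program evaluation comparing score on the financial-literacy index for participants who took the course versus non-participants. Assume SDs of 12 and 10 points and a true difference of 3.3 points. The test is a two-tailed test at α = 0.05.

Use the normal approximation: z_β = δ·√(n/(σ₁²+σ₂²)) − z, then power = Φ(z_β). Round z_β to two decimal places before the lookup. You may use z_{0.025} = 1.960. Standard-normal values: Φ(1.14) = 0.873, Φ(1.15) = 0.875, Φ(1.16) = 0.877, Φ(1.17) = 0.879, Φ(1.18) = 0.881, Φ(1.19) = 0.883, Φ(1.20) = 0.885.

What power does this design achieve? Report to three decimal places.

z_β = δ·√(n/(σ₁²+σ₂²)) − z_{α/2}
    = 3.3 · √(219/244) − 1.960
    = 3.3 · 0.94739 − 1.960
    = 3.1264 − 1.960 = 1.1664 → 1.17
Power = Φ(1.17) = 0.879.

Power ≈ 0.879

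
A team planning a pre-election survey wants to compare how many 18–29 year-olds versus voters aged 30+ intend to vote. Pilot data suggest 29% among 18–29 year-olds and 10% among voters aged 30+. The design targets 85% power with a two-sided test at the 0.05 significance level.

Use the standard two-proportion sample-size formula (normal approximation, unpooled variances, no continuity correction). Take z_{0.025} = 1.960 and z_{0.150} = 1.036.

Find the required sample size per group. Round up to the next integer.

n = 74 per group

n = (z_{α/2} + z_β)² · [p₁(1−p₁) + p₂(1−p₂)] / (p₁ − p₂)²
  = (1.960 + 1.036)² · (0.29·0.71 + 0.10·0.90) / (0.19)²
  = (2.996)² · (0.2059 + 0.0900) / 0.0361
  = 8.9760 · 0.2959 / 0.0361
  = 73.57
Round up → n = 74 per group.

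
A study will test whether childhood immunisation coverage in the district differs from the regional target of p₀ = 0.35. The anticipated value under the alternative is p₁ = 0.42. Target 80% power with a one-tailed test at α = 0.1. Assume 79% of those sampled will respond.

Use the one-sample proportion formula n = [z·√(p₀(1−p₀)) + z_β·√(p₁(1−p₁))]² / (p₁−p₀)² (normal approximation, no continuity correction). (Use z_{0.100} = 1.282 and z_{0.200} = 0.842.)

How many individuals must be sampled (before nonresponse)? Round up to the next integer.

n = [z_α·√(p₀q₀) + z_β·√(p₁q₁)]² / (p₁ − p₀)²
  = [1.282·√(0.35·0.65) + 0.842·√(0.42·0.58)]² / (0.07)²
  = [1.282·0.4770 + 0.842·0.4936]² / 0.0049
  = [1.0271]² / 0.0049
  = 215.27
Adjust for 79% response: 215.27 / 0.79 = 272.50.
Round up → n = 273.

n = 273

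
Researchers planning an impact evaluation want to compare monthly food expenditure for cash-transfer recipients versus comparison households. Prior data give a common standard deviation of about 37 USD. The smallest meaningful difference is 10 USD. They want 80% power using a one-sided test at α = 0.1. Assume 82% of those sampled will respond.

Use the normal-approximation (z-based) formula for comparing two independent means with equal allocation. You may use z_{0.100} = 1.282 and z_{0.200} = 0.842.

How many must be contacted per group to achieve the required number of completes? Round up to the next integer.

n = (z_α + z_β)² · (σ₁² + σ₂²) / δ²
  = (1.282 + 0.842)² · (2·37² = 2738) / 10²
  = 4.5114 · 2738 / 100
  = 123.52
Adjust for 82% response: 123.52 / 0.82 = 150.64.
Round up → n = 151 per group.

n = 151 per group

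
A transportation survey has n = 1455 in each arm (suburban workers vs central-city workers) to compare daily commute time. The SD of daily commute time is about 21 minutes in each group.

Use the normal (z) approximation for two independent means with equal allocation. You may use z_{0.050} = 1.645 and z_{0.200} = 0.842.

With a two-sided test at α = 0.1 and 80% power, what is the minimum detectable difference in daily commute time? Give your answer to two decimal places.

Minimum detectable difference ≈ 1.94 minutes

δ = (z_{α/2} + z_β) · √((σ₁²+σ₂²)/n)
  = (1.645 + 0.842) · √(882/1455)
  = 2.487 · √0.60619
  = 2.487 · 0.7786
  = 1.9363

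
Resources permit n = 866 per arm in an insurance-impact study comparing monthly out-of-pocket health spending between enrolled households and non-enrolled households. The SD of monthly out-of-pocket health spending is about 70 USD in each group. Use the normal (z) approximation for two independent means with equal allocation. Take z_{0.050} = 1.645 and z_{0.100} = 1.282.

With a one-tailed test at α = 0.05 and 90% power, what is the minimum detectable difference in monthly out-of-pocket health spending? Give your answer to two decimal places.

Minimum detectable difference ≈ 9.85 USD

δ = (z_α + z_β) · √((σ₁²+σ₂²)/n)
  = (1.645 + 1.282) · √(9800/866)
  = 2.927 · √11.3164
  = 2.927 · 3.3640
  = 9.8464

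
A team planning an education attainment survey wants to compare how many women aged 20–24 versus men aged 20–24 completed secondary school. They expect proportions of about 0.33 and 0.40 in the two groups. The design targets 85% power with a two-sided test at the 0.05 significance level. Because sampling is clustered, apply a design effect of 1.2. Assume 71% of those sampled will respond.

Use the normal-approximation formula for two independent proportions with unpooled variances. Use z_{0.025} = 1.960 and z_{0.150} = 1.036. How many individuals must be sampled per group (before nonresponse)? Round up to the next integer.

n = 1428 per group

n = (z_{α/2} + z_β)² · [p₁(1−p₁) + p₂(1−p₂)] / (p₁ − p₂)²
  = (1.960 + 1.036)² · (0.33·0.67 + 0.40·0.60) / (-0.07)²
  = (2.996)² · (0.2211 + 0.2400) / 0.0049
  = 8.9760 · 0.4611 / 0.0049
  = 844.66
Design effect: 1.2 × 844.66 = 1013.59.
Adjust for 71% response: 1013.59 / 0.71 = 1427.60.
Round up → n = 1428 per group.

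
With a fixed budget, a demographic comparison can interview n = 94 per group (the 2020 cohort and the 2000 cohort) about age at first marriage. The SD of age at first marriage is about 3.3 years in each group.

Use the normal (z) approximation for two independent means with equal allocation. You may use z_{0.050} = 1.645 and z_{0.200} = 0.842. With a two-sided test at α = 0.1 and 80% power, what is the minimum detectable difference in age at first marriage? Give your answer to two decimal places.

δ = (z_{α/2} + z_β) · √((σ₁²+σ₂²)/n)
  = (1.645 + 0.842) · √(21.78/94)
  = 2.487 · √0.2317
  = 2.487 · 0.4814
  = 1.1971

Minimum detectable difference ≈ 1.20 years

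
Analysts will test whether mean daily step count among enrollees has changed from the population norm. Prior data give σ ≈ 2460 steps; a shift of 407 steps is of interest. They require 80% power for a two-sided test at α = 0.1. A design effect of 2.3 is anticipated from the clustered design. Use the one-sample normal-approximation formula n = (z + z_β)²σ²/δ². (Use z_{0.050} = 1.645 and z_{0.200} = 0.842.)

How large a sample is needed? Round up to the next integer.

n = (z_{α/2} + z_β)² · σ² / δ²
  = (1.645 + 0.842)² · 2460² / 407²
  = 6.1852 · 6051600 / 165649
  = 225.96
Design effect: 2.3 × 225.96 = 519.71.
Round up → n = 520.

n = 520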